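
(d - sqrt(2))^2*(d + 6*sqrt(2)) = d^3 + 4*sqrt(2)*d^2 - 22*d + 12*sqrt(2)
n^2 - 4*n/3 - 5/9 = (n - 5/3)*(n + 1/3)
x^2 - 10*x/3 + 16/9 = (x - 8/3)*(x - 2/3)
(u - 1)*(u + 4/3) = u^2 + u/3 - 4/3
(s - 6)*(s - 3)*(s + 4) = s^3 - 5*s^2 - 18*s + 72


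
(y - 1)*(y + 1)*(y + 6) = y^3 + 6*y^2 - y - 6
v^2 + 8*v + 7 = (v + 1)*(v + 7)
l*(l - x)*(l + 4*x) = l^3 + 3*l^2*x - 4*l*x^2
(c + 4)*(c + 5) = c^2 + 9*c + 20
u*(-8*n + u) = -8*n*u + u^2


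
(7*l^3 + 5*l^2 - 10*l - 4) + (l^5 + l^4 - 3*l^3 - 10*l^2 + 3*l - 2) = l^5 + l^4 + 4*l^3 - 5*l^2 - 7*l - 6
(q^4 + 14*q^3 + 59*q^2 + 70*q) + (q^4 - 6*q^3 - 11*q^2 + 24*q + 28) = 2*q^4 + 8*q^3 + 48*q^2 + 94*q + 28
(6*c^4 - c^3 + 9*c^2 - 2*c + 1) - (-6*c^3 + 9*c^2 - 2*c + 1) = 6*c^4 + 5*c^3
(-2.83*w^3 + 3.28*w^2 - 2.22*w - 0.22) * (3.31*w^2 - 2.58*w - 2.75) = -9.3673*w^5 + 18.1582*w^4 - 8.0281*w^3 - 4.0206*w^2 + 6.6726*w + 0.605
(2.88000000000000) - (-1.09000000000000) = 3.97000000000000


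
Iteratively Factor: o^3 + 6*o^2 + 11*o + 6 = (o + 3)*(o^2 + 3*o + 2) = (o + 2)*(o + 3)*(o + 1)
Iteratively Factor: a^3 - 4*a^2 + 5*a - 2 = (a - 2)*(a^2 - 2*a + 1) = (a - 2)*(a - 1)*(a - 1)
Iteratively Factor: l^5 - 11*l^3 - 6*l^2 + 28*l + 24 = (l + 2)*(l^4 - 2*l^3 - 7*l^2 + 8*l + 12) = (l - 3)*(l + 2)*(l^3 + l^2 - 4*l - 4) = (l - 3)*(l + 1)*(l + 2)*(l^2 - 4) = (l - 3)*(l - 2)*(l + 1)*(l + 2)*(l + 2)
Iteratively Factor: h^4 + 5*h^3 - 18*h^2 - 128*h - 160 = (h + 2)*(h^3 + 3*h^2 - 24*h - 80) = (h + 2)*(h + 4)*(h^2 - h - 20) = (h - 5)*(h + 2)*(h + 4)*(h + 4)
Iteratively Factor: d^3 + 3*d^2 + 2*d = (d + 1)*(d^2 + 2*d) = d*(d + 1)*(d + 2)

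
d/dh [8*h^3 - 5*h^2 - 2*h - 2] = 24*h^2 - 10*h - 2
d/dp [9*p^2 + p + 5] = 18*p + 1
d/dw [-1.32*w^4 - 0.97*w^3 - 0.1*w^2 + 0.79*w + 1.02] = -5.28*w^3 - 2.91*w^2 - 0.2*w + 0.79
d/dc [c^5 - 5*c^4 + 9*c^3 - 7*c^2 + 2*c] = 5*c^4 - 20*c^3 + 27*c^2 - 14*c + 2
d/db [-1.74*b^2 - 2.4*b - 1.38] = -3.48*b - 2.4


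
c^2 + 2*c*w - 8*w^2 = (c - 2*w)*(c + 4*w)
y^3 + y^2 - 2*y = y*(y - 1)*(y + 2)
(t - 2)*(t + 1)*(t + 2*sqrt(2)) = t^3 - t^2 + 2*sqrt(2)*t^2 - 2*sqrt(2)*t - 2*t - 4*sqrt(2)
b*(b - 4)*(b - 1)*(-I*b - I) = -I*b^4 + 4*I*b^3 + I*b^2 - 4*I*b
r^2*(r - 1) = r^3 - r^2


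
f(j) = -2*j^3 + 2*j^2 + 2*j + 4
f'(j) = -6*j^2 + 4*j + 2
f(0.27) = 4.65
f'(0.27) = 2.64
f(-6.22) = 550.22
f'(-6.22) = -255.01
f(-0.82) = 4.81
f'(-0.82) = -5.31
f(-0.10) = 3.82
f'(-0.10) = 1.54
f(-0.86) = 5.03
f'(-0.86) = -5.88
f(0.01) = 4.02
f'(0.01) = 2.04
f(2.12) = -1.83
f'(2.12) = -16.49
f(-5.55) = 396.41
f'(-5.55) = -205.02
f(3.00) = -26.00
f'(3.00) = -40.00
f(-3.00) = 70.00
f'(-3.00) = -64.00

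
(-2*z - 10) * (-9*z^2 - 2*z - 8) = 18*z^3 + 94*z^2 + 36*z + 80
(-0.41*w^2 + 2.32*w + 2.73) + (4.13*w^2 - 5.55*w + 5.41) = 3.72*w^2 - 3.23*w + 8.14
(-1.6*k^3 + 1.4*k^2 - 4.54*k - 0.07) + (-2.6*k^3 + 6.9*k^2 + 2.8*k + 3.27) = -4.2*k^3 + 8.3*k^2 - 1.74*k + 3.2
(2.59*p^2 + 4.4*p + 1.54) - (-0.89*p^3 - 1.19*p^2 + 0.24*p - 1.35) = 0.89*p^3 + 3.78*p^2 + 4.16*p + 2.89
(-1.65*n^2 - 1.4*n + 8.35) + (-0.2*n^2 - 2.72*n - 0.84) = -1.85*n^2 - 4.12*n + 7.51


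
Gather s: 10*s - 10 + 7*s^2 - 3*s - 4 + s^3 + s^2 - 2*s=s^3 + 8*s^2 + 5*s - 14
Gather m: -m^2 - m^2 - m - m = -2*m^2 - 2*m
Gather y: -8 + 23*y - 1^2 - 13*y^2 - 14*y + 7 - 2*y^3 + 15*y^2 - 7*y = -2*y^3 + 2*y^2 + 2*y - 2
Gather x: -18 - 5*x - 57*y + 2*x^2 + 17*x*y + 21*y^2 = 2*x^2 + x*(17*y - 5) + 21*y^2 - 57*y - 18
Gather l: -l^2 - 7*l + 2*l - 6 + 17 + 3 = -l^2 - 5*l + 14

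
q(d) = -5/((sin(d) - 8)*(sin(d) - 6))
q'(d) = 5*cos(d)/((sin(d) - 8)*(sin(d) - 6)^2) + 5*cos(d)/((sin(d) - 8)^2*(sin(d) - 6)) = 10*(sin(d) - 7)*cos(d)/((sin(d) - 8)^2*(sin(d) - 6)^2)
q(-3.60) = -0.12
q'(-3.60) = 0.03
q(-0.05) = -0.10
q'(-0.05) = -0.03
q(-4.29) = -0.14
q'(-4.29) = 0.02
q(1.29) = -0.14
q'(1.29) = -0.01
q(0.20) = -0.11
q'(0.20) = -0.03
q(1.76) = -0.14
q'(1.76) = 0.01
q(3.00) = -0.11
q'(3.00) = 0.03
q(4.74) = -0.08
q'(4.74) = -0.00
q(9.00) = -0.12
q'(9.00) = 0.03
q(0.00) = -0.10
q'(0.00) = -0.03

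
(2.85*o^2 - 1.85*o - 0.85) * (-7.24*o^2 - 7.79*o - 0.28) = -20.634*o^4 - 8.8075*o^3 + 19.7675*o^2 + 7.1395*o + 0.238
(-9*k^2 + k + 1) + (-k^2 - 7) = -10*k^2 + k - 6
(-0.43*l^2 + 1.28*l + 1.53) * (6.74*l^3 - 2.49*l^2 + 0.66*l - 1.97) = -2.8982*l^5 + 9.6979*l^4 + 6.8412*l^3 - 2.1178*l^2 - 1.5118*l - 3.0141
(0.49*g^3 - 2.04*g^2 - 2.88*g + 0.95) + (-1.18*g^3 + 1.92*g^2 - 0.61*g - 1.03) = -0.69*g^3 - 0.12*g^2 - 3.49*g - 0.0800000000000001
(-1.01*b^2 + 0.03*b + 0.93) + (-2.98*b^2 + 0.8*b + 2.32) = -3.99*b^2 + 0.83*b + 3.25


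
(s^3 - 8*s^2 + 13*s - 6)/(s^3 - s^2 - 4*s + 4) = (s^2 - 7*s + 6)/(s^2 - 4)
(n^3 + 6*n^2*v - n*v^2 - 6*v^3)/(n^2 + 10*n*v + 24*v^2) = (n^2 - v^2)/(n + 4*v)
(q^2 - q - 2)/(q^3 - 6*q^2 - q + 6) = (q - 2)/(q^2 - 7*q + 6)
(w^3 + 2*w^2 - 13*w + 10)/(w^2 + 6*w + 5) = (w^2 - 3*w + 2)/(w + 1)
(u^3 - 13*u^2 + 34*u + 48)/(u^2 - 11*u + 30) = (u^2 - 7*u - 8)/(u - 5)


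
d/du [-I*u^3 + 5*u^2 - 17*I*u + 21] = -3*I*u^2 + 10*u - 17*I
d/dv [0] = 0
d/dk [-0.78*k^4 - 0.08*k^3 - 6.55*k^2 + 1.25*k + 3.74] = -3.12*k^3 - 0.24*k^2 - 13.1*k + 1.25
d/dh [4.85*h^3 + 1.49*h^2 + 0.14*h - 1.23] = 14.55*h^2 + 2.98*h + 0.14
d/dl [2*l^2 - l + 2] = 4*l - 1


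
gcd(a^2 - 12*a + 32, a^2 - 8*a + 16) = a - 4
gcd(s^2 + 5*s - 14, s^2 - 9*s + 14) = s - 2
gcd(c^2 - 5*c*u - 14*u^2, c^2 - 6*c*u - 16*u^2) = c + 2*u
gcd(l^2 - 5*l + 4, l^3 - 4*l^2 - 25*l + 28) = l - 1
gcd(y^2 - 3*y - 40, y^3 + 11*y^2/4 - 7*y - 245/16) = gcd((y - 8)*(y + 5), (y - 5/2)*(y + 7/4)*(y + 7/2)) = 1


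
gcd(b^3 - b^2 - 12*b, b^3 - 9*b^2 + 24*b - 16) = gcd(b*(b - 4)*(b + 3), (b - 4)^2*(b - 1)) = b - 4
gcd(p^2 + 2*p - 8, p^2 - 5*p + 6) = p - 2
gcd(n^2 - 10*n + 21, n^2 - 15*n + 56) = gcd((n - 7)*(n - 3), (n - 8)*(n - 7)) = n - 7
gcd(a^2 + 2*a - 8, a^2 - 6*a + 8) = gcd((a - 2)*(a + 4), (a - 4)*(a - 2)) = a - 2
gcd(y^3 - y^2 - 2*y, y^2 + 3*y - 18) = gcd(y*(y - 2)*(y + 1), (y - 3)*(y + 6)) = 1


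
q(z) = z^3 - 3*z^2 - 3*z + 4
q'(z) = 3*z^2 - 6*z - 3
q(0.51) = 1.82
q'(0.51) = -5.28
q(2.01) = -6.03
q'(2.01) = -2.94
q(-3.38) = -58.75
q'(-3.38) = 51.55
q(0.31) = 2.81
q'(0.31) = -4.57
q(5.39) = 57.26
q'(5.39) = 51.82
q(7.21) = 201.22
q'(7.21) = 109.69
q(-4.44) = -129.35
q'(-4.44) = 82.78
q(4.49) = 20.57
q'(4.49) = 30.54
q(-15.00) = -4001.00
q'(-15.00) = 762.00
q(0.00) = 4.00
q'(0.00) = -3.00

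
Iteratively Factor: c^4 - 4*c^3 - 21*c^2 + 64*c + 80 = (c + 4)*(c^3 - 8*c^2 + 11*c + 20) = (c - 4)*(c + 4)*(c^2 - 4*c - 5) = (c - 4)*(c + 1)*(c + 4)*(c - 5)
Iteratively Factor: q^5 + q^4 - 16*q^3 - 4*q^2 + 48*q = (q + 2)*(q^4 - q^3 - 14*q^2 + 24*q) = (q - 2)*(q + 2)*(q^3 + q^2 - 12*q) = (q - 3)*(q - 2)*(q + 2)*(q^2 + 4*q) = (q - 3)*(q - 2)*(q + 2)*(q + 4)*(q)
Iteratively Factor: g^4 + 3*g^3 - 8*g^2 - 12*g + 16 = (g - 1)*(g^3 + 4*g^2 - 4*g - 16) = (g - 1)*(g + 4)*(g^2 - 4) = (g - 1)*(g + 2)*(g + 4)*(g - 2)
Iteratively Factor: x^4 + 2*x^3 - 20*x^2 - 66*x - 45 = (x + 1)*(x^3 + x^2 - 21*x - 45) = (x + 1)*(x + 3)*(x^2 - 2*x - 15) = (x - 5)*(x + 1)*(x + 3)*(x + 3)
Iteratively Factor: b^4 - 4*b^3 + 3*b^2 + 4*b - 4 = (b - 1)*(b^3 - 3*b^2 + 4) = (b - 2)*(b - 1)*(b^2 - b - 2) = (b - 2)^2*(b - 1)*(b + 1)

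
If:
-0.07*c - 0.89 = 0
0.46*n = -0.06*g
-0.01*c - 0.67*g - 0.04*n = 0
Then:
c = -12.71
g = 0.19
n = -0.02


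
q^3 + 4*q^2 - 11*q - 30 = (q - 3)*(q + 2)*(q + 5)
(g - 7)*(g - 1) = g^2 - 8*g + 7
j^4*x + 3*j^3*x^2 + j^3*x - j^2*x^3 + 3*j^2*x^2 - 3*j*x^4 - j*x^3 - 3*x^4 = (j - x)*(j + x)*(j + 3*x)*(j*x + x)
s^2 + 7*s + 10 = (s + 2)*(s + 5)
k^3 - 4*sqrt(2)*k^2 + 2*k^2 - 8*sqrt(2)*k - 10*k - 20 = (k + 2)*(k - 5*sqrt(2))*(k + sqrt(2))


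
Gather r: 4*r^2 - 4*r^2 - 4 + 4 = 0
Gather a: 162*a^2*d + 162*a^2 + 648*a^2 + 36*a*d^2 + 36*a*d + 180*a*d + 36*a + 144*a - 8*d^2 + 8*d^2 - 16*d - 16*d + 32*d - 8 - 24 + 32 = a^2*(162*d + 810) + a*(36*d^2 + 216*d + 180)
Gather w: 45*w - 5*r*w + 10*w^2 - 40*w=10*w^2 + w*(5 - 5*r)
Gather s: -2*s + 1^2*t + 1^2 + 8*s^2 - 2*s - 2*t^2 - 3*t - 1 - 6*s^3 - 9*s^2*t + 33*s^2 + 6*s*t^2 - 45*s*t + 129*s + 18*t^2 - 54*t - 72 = -6*s^3 + s^2*(41 - 9*t) + s*(6*t^2 - 45*t + 125) + 16*t^2 - 56*t - 72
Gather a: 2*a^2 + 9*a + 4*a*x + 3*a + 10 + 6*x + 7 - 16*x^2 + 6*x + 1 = 2*a^2 + a*(4*x + 12) - 16*x^2 + 12*x + 18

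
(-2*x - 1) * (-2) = 4*x + 2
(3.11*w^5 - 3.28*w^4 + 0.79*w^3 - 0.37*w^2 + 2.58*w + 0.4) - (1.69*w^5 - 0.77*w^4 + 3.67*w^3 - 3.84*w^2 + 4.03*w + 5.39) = 1.42*w^5 - 2.51*w^4 - 2.88*w^3 + 3.47*w^2 - 1.45*w - 4.99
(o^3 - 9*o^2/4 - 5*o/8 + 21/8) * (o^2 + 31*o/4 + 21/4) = o^5 + 11*o^4/2 - 205*o^3/16 - 449*o^2/32 + 273*o/16 + 441/32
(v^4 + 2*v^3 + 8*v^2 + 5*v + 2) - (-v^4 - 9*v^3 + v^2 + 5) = 2*v^4 + 11*v^3 + 7*v^2 + 5*v - 3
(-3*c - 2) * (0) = 0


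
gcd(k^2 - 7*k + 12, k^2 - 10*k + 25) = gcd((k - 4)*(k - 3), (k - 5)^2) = 1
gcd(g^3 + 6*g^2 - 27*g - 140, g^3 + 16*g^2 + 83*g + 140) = g^2 + 11*g + 28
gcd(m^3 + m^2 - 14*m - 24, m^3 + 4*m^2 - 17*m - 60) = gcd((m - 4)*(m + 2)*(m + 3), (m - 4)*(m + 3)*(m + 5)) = m^2 - m - 12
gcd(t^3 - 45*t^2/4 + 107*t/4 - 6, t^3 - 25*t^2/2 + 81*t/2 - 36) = t^2 - 11*t + 24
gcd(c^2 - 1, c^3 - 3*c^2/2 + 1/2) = c - 1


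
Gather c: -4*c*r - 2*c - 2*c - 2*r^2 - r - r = c*(-4*r - 4) - 2*r^2 - 2*r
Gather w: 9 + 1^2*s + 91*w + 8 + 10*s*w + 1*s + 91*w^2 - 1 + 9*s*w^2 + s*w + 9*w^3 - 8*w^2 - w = 2*s + 9*w^3 + w^2*(9*s + 83) + w*(11*s + 90) + 16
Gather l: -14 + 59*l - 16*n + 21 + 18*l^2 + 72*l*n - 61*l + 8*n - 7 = 18*l^2 + l*(72*n - 2) - 8*n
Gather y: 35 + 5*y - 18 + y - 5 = 6*y + 12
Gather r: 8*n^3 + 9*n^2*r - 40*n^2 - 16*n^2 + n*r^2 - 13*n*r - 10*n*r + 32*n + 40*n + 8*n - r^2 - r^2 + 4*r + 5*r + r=8*n^3 - 56*n^2 + 80*n + r^2*(n - 2) + r*(9*n^2 - 23*n + 10)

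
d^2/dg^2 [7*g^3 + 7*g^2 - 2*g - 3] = 42*g + 14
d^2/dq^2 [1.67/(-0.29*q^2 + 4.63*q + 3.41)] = (-0.280894*q^2 + 4.484618*q + 1.67*(0.58*q - 4.63)*(1.16*q - 9.26) + 3.302926)/(-0.29*q^2 + 4.63*q + 3.41)^3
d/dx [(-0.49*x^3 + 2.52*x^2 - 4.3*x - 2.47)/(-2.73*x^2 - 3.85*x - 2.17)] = (1.3377*x^4 + 3.773*x^3 - 18.2511*x^2 - 24.423*x - 0.178500000000001)/(7.4529*x^4 + 21.021*x^3 + 26.6707*x^2 + 16.709*x + 4.7089)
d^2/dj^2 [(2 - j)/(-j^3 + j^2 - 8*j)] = 2*(j*(j^2 - j + 8)*(-3*j^2 + 2*j - (j - 2)*(3*j - 1) - 8) + (j - 2)*(3*j^2 - 2*j + 8)^2)/(j^3*(j^2 - j + 8)^3)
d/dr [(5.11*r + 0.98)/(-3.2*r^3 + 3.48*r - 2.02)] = (-16.352*r^3 + 17.7828*r + (5.11*r + 0.98)*(9.6*r^2 - 3.48) - 10.3222)/(3.2*r^3 - 3.48*r + 2.02)^2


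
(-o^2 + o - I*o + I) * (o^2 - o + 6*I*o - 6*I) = -o^4 + 2*o^3 - 7*I*o^3 + 5*o^2 + 14*I*o^2 - 12*o - 7*I*o + 6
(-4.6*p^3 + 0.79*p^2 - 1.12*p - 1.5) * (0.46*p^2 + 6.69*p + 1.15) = -2.116*p^5 - 30.4106*p^4 - 0.520099999999998*p^3 - 7.2743*p^2 - 11.323*p - 1.725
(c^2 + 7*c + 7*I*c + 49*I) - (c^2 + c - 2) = 6*c + 7*I*c + 2 + 49*I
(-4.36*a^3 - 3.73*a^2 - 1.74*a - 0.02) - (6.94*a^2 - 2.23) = -4.36*a^3 - 10.67*a^2 - 1.74*a + 2.21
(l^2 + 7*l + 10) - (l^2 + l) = 6*l + 10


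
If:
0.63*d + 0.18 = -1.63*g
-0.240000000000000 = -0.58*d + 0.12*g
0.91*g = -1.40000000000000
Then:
No Solution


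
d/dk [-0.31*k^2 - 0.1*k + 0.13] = -0.62*k - 0.1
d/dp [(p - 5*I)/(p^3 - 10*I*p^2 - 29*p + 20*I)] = (-2*p + 5*I)/(p^4 - 10*I*p^3 - 33*p^2 + 40*I*p + 16)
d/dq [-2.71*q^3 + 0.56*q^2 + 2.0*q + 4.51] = -8.13*q^2 + 1.12*q + 2.0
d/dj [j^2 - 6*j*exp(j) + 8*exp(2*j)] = -6*j*exp(j) + 2*j + 16*exp(2*j) - 6*exp(j)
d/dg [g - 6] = 1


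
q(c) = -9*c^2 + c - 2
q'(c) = 1 - 18*c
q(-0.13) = -2.28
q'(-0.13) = 3.34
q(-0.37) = -3.60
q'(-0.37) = 7.66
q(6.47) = -372.28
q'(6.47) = -115.46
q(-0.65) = -6.45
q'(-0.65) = 12.70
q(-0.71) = -7.25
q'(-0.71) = 13.78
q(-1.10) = -13.99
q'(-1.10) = 20.80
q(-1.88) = -35.69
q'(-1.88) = 34.84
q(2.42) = -52.29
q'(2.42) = -42.56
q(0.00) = -2.00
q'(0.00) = 1.00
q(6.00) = -320.00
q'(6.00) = -107.00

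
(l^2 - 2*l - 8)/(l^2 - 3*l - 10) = (l - 4)/(l - 5)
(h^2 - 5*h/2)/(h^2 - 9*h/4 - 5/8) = 4*h/(4*h + 1)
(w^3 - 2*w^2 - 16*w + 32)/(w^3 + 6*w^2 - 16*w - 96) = (w - 2)/(w + 6)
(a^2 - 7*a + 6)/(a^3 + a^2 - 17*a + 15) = (a - 6)/(a^2 + 2*a - 15)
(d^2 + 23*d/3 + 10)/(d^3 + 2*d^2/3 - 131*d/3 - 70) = 1/(d - 7)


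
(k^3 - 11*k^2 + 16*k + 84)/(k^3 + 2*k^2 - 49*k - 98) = (k - 6)/(k + 7)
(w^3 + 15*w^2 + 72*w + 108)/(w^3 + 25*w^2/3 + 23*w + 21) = 3*(w^2 + 12*w + 36)/(3*w^2 + 16*w + 21)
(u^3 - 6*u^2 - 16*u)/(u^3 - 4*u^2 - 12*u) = (u - 8)/(u - 6)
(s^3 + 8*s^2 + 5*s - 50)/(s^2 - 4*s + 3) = (s^3 + 8*s^2 + 5*s - 50)/(s^2 - 4*s + 3)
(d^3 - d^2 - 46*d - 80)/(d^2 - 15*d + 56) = (d^2 + 7*d + 10)/(d - 7)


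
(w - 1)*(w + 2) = w^2 + w - 2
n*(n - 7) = n^2 - 7*n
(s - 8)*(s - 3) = s^2 - 11*s + 24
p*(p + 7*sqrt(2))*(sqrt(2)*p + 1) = sqrt(2)*p^3 + 15*p^2 + 7*sqrt(2)*p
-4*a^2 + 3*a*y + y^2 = (-a + y)*(4*a + y)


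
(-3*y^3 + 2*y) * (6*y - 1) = -18*y^4 + 3*y^3 + 12*y^2 - 2*y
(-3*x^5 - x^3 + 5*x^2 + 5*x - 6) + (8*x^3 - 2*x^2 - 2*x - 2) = -3*x^5 + 7*x^3 + 3*x^2 + 3*x - 8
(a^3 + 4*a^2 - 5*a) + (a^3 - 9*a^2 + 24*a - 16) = 2*a^3 - 5*a^2 + 19*a - 16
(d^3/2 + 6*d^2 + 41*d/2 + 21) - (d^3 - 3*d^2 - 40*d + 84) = -d^3/2 + 9*d^2 + 121*d/2 - 63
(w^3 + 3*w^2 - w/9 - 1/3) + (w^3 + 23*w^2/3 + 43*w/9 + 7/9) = 2*w^3 + 32*w^2/3 + 14*w/3 + 4/9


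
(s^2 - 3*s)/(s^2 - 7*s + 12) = s/(s - 4)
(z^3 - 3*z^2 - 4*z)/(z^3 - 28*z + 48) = z*(z + 1)/(z^2 + 4*z - 12)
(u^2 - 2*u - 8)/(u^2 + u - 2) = (u - 4)/(u - 1)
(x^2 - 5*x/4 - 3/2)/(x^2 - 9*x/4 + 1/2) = (4*x + 3)/(4*x - 1)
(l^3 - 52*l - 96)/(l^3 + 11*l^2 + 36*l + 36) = (l - 8)/(l + 3)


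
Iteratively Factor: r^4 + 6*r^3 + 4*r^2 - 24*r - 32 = (r + 2)*(r^3 + 4*r^2 - 4*r - 16) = (r + 2)^2*(r^2 + 2*r - 8) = (r - 2)*(r + 2)^2*(r + 4)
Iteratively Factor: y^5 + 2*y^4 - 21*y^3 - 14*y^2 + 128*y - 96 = (y - 1)*(y^4 + 3*y^3 - 18*y^2 - 32*y + 96) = (y - 1)*(y + 4)*(y^3 - y^2 - 14*y + 24) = (y - 3)*(y - 1)*(y + 4)*(y^2 + 2*y - 8) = (y - 3)*(y - 1)*(y + 4)^2*(y - 2)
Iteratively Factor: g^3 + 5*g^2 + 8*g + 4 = (g + 2)*(g^2 + 3*g + 2) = (g + 1)*(g + 2)*(g + 2)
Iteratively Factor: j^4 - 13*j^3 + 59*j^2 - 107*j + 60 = (j - 3)*(j^3 - 10*j^2 + 29*j - 20) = (j - 5)*(j - 3)*(j^2 - 5*j + 4) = (j - 5)*(j - 4)*(j - 3)*(j - 1)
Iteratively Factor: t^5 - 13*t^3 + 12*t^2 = (t - 3)*(t^4 + 3*t^3 - 4*t^2) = (t - 3)*(t + 4)*(t^3 - t^2) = t*(t - 3)*(t + 4)*(t^2 - t) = t^2*(t - 3)*(t + 4)*(t - 1)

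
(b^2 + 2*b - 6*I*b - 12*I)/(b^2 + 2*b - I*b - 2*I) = (b - 6*I)/(b - I)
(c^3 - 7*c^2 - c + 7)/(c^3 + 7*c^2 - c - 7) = (c - 7)/(c + 7)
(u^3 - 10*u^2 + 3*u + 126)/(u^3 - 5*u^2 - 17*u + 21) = (u - 6)/(u - 1)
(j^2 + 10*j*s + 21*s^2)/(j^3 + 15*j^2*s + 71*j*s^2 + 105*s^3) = 1/(j + 5*s)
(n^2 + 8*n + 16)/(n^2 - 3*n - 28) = (n + 4)/(n - 7)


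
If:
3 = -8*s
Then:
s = -3/8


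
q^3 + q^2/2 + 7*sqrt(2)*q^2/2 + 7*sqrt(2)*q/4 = q*(q + 1/2)*(q + 7*sqrt(2)/2)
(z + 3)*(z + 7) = z^2 + 10*z + 21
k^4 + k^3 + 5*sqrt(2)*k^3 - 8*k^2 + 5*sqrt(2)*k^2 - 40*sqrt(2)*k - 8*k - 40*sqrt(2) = (k + 1)*(k - 2*sqrt(2))*(k + 2*sqrt(2))*(k + 5*sqrt(2))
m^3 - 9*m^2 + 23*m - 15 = (m - 5)*(m - 3)*(m - 1)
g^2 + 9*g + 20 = (g + 4)*(g + 5)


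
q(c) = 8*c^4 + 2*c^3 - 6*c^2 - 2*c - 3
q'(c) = 32*c^3 + 6*c^2 - 12*c - 2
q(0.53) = -4.82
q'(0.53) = -1.91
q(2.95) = 596.10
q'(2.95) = 836.33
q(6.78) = 17235.71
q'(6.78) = 10165.75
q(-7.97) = 30898.53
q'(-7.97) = -15725.60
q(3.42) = 1094.43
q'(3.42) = 1307.19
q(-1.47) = 17.98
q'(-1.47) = -73.04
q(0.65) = -4.86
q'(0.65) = 1.52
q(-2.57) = 277.56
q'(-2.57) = -474.72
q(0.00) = -3.00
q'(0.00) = -2.00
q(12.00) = 168453.00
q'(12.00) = 56014.00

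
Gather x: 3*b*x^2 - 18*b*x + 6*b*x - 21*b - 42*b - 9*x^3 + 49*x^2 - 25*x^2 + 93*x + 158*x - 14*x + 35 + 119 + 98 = -63*b - 9*x^3 + x^2*(3*b + 24) + x*(237 - 12*b) + 252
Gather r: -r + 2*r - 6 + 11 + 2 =r + 7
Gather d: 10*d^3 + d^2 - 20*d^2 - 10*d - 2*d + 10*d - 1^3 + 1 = 10*d^3 - 19*d^2 - 2*d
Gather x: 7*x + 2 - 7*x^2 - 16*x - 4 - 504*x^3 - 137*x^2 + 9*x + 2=-504*x^3 - 144*x^2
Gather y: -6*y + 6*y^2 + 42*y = 6*y^2 + 36*y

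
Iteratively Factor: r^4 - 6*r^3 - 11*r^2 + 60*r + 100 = (r + 2)*(r^3 - 8*r^2 + 5*r + 50) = (r + 2)^2*(r^2 - 10*r + 25) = (r - 5)*(r + 2)^2*(r - 5)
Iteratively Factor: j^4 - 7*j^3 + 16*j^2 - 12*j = (j - 2)*(j^3 - 5*j^2 + 6*j) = (j - 3)*(j - 2)*(j^2 - 2*j) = j*(j - 3)*(j - 2)*(j - 2)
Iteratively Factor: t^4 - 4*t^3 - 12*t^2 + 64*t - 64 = (t - 2)*(t^3 - 2*t^2 - 16*t + 32) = (t - 4)*(t - 2)*(t^2 + 2*t - 8) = (t - 4)*(t - 2)*(t + 4)*(t - 2)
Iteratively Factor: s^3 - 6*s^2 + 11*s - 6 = (s - 2)*(s^2 - 4*s + 3) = (s - 3)*(s - 2)*(s - 1)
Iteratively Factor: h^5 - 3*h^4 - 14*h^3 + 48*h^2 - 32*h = (h + 4)*(h^4 - 7*h^3 + 14*h^2 - 8*h) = h*(h + 4)*(h^3 - 7*h^2 + 14*h - 8) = h*(h - 4)*(h + 4)*(h^2 - 3*h + 2) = h*(h - 4)*(h - 1)*(h + 4)*(h - 2)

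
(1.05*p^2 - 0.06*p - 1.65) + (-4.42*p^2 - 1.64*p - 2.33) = -3.37*p^2 - 1.7*p - 3.98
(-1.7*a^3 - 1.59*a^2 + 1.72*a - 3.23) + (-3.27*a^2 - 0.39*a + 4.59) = -1.7*a^3 - 4.86*a^2 + 1.33*a + 1.36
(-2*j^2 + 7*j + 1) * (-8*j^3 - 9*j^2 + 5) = 16*j^5 - 38*j^4 - 71*j^3 - 19*j^2 + 35*j + 5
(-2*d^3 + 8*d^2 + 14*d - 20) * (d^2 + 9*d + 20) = -2*d^5 - 10*d^4 + 46*d^3 + 266*d^2 + 100*d - 400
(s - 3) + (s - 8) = 2*s - 11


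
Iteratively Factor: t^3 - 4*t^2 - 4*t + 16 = (t - 2)*(t^2 - 2*t - 8) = (t - 2)*(t + 2)*(t - 4)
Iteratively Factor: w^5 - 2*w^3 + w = (w + 1)*(w^4 - w^3 - w^2 + w) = (w - 1)*(w + 1)*(w^3 - w) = w*(w - 1)*(w + 1)*(w^2 - 1) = w*(w - 1)*(w + 1)^2*(w - 1)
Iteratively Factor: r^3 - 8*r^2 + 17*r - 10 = (r - 1)*(r^2 - 7*r + 10) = (r - 2)*(r - 1)*(r - 5)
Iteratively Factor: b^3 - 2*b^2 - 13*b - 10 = (b + 2)*(b^2 - 4*b - 5) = (b - 5)*(b + 2)*(b + 1)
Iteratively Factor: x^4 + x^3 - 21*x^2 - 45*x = (x + 3)*(x^3 - 2*x^2 - 15*x) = x*(x + 3)*(x^2 - 2*x - 15) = x*(x - 5)*(x + 3)*(x + 3)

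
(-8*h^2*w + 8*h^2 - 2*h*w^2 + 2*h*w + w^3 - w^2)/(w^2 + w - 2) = (-8*h^2 - 2*h*w + w^2)/(w + 2)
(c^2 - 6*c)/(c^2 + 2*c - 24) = c*(c - 6)/(c^2 + 2*c - 24)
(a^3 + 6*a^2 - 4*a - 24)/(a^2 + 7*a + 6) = (a^2 - 4)/(a + 1)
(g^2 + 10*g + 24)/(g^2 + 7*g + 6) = (g + 4)/(g + 1)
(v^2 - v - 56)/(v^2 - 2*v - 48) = (v + 7)/(v + 6)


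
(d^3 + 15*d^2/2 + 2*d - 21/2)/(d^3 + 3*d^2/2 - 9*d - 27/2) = (d^2 + 6*d - 7)/(d^2 - 9)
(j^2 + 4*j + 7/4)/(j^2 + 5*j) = (j^2 + 4*j + 7/4)/(j*(j + 5))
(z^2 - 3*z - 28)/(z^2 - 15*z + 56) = (z + 4)/(z - 8)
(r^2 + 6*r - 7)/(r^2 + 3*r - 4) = (r + 7)/(r + 4)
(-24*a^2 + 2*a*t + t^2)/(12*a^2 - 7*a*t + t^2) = (6*a + t)/(-3*a + t)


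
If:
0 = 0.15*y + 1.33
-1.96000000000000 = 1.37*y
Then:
No Solution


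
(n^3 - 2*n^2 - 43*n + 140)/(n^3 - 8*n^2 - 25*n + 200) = (n^2 + 3*n - 28)/(n^2 - 3*n - 40)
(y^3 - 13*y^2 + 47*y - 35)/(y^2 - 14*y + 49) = (y^2 - 6*y + 5)/(y - 7)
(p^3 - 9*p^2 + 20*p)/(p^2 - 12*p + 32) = p*(p - 5)/(p - 8)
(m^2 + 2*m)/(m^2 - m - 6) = m/(m - 3)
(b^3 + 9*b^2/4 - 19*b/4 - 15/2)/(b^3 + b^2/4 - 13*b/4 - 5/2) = (b + 3)/(b + 1)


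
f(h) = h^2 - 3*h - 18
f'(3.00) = 3.00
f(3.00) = -18.00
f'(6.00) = 9.00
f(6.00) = 0.00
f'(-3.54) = -10.08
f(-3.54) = 5.15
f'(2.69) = 2.38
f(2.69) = -18.83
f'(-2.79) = -8.58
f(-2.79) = -1.85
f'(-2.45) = -7.90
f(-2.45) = -4.65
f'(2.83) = 2.66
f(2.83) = -18.48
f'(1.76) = 0.52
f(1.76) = -20.18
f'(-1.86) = -6.72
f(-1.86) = -8.96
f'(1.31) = -0.38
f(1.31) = -20.21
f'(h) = 2*h - 3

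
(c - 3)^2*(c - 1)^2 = c^4 - 8*c^3 + 22*c^2 - 24*c + 9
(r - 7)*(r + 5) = r^2 - 2*r - 35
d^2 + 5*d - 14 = (d - 2)*(d + 7)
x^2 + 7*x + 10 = (x + 2)*(x + 5)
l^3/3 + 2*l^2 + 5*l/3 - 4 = (l/3 + 1)*(l - 1)*(l + 4)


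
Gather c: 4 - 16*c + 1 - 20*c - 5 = -36*c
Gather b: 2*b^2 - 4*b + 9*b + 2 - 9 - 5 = 2*b^2 + 5*b - 12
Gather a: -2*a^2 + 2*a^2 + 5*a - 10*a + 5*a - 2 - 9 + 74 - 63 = 0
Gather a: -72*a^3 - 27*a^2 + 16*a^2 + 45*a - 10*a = -72*a^3 - 11*a^2 + 35*a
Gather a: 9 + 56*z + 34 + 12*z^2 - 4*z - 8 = 12*z^2 + 52*z + 35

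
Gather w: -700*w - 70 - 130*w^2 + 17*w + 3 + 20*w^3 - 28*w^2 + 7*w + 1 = 20*w^3 - 158*w^2 - 676*w - 66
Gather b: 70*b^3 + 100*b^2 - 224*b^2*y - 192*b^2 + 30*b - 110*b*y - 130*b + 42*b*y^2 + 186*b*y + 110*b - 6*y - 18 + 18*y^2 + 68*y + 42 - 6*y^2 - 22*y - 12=70*b^3 + b^2*(-224*y - 92) + b*(42*y^2 + 76*y + 10) + 12*y^2 + 40*y + 12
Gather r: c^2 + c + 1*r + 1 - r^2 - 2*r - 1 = c^2 + c - r^2 - r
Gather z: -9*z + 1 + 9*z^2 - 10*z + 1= 9*z^2 - 19*z + 2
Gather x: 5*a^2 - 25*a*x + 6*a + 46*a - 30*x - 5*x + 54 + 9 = 5*a^2 + 52*a + x*(-25*a - 35) + 63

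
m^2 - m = m*(m - 1)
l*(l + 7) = l^2 + 7*l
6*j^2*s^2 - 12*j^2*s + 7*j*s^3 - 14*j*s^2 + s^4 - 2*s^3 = s*(j + s)*(6*j + s)*(s - 2)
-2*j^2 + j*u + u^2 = (-j + u)*(2*j + u)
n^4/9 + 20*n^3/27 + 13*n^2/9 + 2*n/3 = n*(n/3 + 1)^2*(n + 2/3)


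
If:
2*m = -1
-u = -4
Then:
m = -1/2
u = 4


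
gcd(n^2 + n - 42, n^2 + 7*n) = n + 7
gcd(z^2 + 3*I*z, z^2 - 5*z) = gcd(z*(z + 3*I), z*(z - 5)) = z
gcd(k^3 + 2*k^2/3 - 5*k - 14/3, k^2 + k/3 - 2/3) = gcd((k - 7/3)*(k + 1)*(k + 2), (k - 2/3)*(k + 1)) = k + 1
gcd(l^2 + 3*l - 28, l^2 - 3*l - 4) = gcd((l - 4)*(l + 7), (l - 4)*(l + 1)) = l - 4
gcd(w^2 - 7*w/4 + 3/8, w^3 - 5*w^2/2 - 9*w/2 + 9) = w - 3/2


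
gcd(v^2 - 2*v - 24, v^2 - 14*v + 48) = v - 6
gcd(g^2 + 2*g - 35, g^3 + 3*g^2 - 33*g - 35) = g^2 + 2*g - 35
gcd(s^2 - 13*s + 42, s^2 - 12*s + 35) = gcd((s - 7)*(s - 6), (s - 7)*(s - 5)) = s - 7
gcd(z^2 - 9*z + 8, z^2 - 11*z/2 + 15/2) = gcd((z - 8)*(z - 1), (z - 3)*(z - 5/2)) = 1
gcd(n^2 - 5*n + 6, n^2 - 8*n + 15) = n - 3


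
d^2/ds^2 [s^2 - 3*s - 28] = 2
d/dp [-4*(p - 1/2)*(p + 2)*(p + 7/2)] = -12*p^2 - 40*p - 17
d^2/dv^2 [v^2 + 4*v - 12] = 2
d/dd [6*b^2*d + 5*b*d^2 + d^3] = 6*b^2 + 10*b*d + 3*d^2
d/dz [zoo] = 0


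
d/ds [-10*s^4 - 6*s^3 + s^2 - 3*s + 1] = -40*s^3 - 18*s^2 + 2*s - 3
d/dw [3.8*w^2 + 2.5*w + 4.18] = 7.6*w + 2.5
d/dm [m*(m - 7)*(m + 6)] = 3*m^2 - 2*m - 42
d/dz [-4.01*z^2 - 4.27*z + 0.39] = -8.02*z - 4.27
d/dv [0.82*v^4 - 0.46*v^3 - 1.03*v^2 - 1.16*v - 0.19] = 3.28*v^3 - 1.38*v^2 - 2.06*v - 1.16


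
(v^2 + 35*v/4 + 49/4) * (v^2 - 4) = v^4 + 35*v^3/4 + 33*v^2/4 - 35*v - 49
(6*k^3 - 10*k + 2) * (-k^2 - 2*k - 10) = -6*k^5 - 12*k^4 - 50*k^3 + 18*k^2 + 96*k - 20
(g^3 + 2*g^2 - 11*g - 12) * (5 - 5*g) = -5*g^4 - 5*g^3 + 65*g^2 + 5*g - 60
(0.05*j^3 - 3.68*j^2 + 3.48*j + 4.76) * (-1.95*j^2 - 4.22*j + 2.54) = -0.0975*j^5 + 6.965*j^4 + 8.8706*j^3 - 33.3148*j^2 - 11.248*j + 12.0904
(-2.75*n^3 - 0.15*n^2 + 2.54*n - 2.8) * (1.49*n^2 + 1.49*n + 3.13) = -4.0975*n^5 - 4.321*n^4 - 5.0464*n^3 - 0.8569*n^2 + 3.7782*n - 8.764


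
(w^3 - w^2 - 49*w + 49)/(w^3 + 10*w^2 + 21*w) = (w^2 - 8*w + 7)/(w*(w + 3))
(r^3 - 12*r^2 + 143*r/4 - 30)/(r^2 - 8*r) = r - 4 + 15/(4*r)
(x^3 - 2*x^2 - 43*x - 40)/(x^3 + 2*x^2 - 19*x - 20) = (x - 8)/(x - 4)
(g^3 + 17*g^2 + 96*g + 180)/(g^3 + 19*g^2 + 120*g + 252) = (g + 5)/(g + 7)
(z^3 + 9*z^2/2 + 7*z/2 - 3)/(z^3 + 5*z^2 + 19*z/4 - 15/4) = 2*(z + 2)/(2*z + 5)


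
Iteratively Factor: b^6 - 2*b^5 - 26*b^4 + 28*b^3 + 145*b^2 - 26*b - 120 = (b - 5)*(b^5 + 3*b^4 - 11*b^3 - 27*b^2 + 10*b + 24) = (b - 5)*(b - 1)*(b^4 + 4*b^3 - 7*b^2 - 34*b - 24) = (b - 5)*(b - 1)*(b + 4)*(b^3 - 7*b - 6) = (b - 5)*(b - 1)*(b + 1)*(b + 4)*(b^2 - b - 6) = (b - 5)*(b - 3)*(b - 1)*(b + 1)*(b + 4)*(b + 2)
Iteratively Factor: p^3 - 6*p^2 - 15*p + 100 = (p - 5)*(p^2 - p - 20) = (p - 5)^2*(p + 4)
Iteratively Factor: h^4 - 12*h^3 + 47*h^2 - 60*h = (h - 4)*(h^3 - 8*h^2 + 15*h) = (h - 5)*(h - 4)*(h^2 - 3*h) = (h - 5)*(h - 4)*(h - 3)*(h)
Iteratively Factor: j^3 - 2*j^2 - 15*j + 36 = (j + 4)*(j^2 - 6*j + 9) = (j - 3)*(j + 4)*(j - 3)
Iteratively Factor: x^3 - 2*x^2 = (x)*(x^2 - 2*x) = x^2*(x - 2)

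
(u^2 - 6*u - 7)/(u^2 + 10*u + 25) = (u^2 - 6*u - 7)/(u^2 + 10*u + 25)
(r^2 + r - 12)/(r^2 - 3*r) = (r + 4)/r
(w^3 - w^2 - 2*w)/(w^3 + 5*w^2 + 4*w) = (w - 2)/(w + 4)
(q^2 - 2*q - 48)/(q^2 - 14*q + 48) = (q + 6)/(q - 6)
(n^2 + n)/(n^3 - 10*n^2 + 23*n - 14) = n*(n + 1)/(n^3 - 10*n^2 + 23*n - 14)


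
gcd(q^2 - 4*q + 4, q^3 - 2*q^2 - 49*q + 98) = q - 2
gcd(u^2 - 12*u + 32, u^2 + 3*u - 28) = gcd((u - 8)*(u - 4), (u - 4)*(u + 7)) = u - 4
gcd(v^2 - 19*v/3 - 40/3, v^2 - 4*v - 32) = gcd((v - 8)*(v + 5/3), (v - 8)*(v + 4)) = v - 8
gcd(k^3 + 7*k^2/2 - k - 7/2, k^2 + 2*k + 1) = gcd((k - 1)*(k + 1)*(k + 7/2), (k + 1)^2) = k + 1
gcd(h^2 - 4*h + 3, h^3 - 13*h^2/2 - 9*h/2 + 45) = h - 3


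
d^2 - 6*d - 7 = (d - 7)*(d + 1)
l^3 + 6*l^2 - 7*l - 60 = (l - 3)*(l + 4)*(l + 5)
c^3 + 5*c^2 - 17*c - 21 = (c - 3)*(c + 1)*(c + 7)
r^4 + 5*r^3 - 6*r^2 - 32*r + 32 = (r - 2)*(r - 1)*(r + 4)^2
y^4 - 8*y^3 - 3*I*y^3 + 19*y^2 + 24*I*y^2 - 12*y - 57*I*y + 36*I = (y - 4)*(y - 3)*(y - 1)*(y - 3*I)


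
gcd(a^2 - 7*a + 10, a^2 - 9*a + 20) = a - 5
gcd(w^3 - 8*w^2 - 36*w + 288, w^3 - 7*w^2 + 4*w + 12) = w - 6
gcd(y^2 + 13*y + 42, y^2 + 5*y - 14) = y + 7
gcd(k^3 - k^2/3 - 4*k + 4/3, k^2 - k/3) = k - 1/3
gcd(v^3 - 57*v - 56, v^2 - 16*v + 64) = v - 8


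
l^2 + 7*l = l*(l + 7)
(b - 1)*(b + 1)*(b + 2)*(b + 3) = b^4 + 5*b^3 + 5*b^2 - 5*b - 6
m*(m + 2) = m^2 + 2*m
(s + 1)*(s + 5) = s^2 + 6*s + 5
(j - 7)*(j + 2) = j^2 - 5*j - 14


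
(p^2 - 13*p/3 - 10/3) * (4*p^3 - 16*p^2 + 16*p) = 4*p^5 - 100*p^4/3 + 72*p^3 - 16*p^2 - 160*p/3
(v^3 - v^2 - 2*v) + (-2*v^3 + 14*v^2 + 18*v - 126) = -v^3 + 13*v^2 + 16*v - 126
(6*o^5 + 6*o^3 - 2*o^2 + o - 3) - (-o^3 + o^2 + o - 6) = 6*o^5 + 7*o^3 - 3*o^2 + 3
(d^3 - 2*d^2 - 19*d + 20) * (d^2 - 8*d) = d^5 - 10*d^4 - 3*d^3 + 172*d^2 - 160*d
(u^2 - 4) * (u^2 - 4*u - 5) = u^4 - 4*u^3 - 9*u^2 + 16*u + 20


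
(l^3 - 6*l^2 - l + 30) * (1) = l^3 - 6*l^2 - l + 30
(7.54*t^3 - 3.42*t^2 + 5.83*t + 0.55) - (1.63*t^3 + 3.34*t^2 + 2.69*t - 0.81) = 5.91*t^3 - 6.76*t^2 + 3.14*t + 1.36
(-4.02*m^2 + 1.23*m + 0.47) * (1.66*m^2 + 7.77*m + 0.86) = -6.6732*m^4 - 29.1936*m^3 + 6.8801*m^2 + 4.7097*m + 0.4042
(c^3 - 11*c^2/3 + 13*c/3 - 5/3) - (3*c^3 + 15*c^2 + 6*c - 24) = -2*c^3 - 56*c^2/3 - 5*c/3 + 67/3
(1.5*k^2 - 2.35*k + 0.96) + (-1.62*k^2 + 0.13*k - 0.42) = -0.12*k^2 - 2.22*k + 0.54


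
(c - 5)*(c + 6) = c^2 + c - 30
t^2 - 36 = (t - 6)*(t + 6)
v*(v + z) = v^2 + v*z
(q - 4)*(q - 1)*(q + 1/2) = q^3 - 9*q^2/2 + 3*q/2 + 2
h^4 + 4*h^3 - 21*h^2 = h^2*(h - 3)*(h + 7)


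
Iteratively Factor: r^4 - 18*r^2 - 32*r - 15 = (r + 1)*(r^3 - r^2 - 17*r - 15) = (r + 1)^2*(r^2 - 2*r - 15) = (r + 1)^2*(r + 3)*(r - 5)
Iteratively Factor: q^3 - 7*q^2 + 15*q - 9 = (q - 3)*(q^2 - 4*q + 3) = (q - 3)^2*(q - 1)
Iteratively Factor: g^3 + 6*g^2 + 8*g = (g + 2)*(g^2 + 4*g) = (g + 2)*(g + 4)*(g)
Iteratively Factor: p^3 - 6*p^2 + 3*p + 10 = (p - 2)*(p^2 - 4*p - 5) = (p - 2)*(p + 1)*(p - 5)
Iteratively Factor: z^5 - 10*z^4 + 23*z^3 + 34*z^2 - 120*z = (z)*(z^4 - 10*z^3 + 23*z^2 + 34*z - 120) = z*(z - 3)*(z^3 - 7*z^2 + 2*z + 40) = z*(z - 5)*(z - 3)*(z^2 - 2*z - 8) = z*(z - 5)*(z - 4)*(z - 3)*(z + 2)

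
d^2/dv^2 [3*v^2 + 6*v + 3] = 6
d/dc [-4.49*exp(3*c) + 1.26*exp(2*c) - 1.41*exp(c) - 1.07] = (-13.47*exp(2*c) + 2.52*exp(c) - 1.41)*exp(c)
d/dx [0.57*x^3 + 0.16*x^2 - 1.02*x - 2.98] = 1.71*x^2 + 0.32*x - 1.02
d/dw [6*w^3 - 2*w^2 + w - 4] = 18*w^2 - 4*w + 1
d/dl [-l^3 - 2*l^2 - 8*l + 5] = -3*l^2 - 4*l - 8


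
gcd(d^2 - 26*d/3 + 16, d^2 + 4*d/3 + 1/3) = 1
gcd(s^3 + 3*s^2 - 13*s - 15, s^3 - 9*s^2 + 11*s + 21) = s^2 - 2*s - 3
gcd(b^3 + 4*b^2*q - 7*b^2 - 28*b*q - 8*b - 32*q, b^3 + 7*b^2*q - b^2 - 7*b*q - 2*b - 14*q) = b + 1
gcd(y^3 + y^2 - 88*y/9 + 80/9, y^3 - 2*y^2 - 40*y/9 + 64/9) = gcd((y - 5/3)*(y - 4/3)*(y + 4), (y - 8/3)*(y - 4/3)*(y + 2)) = y - 4/3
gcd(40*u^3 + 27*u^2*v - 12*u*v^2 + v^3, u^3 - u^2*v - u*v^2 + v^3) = u + v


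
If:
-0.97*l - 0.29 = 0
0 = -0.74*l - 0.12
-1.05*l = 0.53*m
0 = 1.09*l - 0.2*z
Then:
No Solution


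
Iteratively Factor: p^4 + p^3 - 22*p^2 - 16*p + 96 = (p - 4)*(p^3 + 5*p^2 - 2*p - 24) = (p - 4)*(p - 2)*(p^2 + 7*p + 12) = (p - 4)*(p - 2)*(p + 3)*(p + 4)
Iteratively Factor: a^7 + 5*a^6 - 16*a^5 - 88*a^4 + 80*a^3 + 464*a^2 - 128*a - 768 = (a + 2)*(a^6 + 3*a^5 - 22*a^4 - 44*a^3 + 168*a^2 + 128*a - 384) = (a - 2)*(a + 2)*(a^5 + 5*a^4 - 12*a^3 - 68*a^2 + 32*a + 192) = (a - 2)*(a + 2)*(a + 4)*(a^4 + a^3 - 16*a^2 - 4*a + 48) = (a - 3)*(a - 2)*(a + 2)*(a + 4)*(a^3 + 4*a^2 - 4*a - 16) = (a - 3)*(a - 2)^2*(a + 2)*(a + 4)*(a^2 + 6*a + 8) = (a - 3)*(a - 2)^2*(a + 2)^2*(a + 4)*(a + 4)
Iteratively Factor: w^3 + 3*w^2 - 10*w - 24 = (w + 4)*(w^2 - w - 6) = (w - 3)*(w + 4)*(w + 2)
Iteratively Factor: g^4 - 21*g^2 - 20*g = (g + 1)*(g^3 - g^2 - 20*g) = (g - 5)*(g + 1)*(g^2 + 4*g) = g*(g - 5)*(g + 1)*(g + 4)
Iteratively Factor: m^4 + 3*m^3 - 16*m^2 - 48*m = (m + 3)*(m^3 - 16*m) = m*(m + 3)*(m^2 - 16) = m*(m - 4)*(m + 3)*(m + 4)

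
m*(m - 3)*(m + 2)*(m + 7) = m^4 + 6*m^3 - 13*m^2 - 42*m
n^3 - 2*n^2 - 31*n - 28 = (n - 7)*(n + 1)*(n + 4)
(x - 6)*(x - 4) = x^2 - 10*x + 24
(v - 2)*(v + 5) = v^2 + 3*v - 10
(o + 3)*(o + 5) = o^2 + 8*o + 15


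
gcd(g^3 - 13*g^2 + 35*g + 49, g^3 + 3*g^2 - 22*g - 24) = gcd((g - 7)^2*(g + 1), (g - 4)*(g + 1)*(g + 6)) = g + 1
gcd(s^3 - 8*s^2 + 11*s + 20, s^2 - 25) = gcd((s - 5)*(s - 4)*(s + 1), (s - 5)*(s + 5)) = s - 5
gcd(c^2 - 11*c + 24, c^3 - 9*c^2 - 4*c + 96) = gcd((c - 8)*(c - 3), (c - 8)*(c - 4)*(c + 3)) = c - 8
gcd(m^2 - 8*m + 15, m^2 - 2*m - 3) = m - 3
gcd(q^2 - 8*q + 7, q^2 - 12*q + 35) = q - 7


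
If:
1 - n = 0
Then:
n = 1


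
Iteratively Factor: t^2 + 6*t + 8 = (t + 4)*(t + 2)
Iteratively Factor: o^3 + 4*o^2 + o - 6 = (o + 3)*(o^2 + o - 2) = (o + 2)*(o + 3)*(o - 1)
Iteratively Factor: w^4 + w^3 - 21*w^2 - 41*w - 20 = (w - 5)*(w^3 + 6*w^2 + 9*w + 4) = (w - 5)*(w + 1)*(w^2 + 5*w + 4) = (w - 5)*(w + 1)^2*(w + 4)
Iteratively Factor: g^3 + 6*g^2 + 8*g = (g)*(g^2 + 6*g + 8) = g*(g + 2)*(g + 4)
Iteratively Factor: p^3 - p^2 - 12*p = (p + 3)*(p^2 - 4*p) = p*(p + 3)*(p - 4)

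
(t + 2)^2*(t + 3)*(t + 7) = t^4 + 14*t^3 + 65*t^2 + 124*t + 84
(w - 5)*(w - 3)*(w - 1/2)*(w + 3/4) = w^4 - 31*w^3/4 + 101*w^2/8 + 27*w/4 - 45/8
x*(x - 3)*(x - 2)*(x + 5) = x^4 - 19*x^2 + 30*x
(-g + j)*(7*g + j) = -7*g^2 + 6*g*j + j^2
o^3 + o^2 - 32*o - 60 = (o - 6)*(o + 2)*(o + 5)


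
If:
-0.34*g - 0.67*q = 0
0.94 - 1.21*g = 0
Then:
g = 0.78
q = -0.39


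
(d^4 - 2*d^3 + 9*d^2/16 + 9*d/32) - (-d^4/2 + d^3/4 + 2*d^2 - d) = 3*d^4/2 - 9*d^3/4 - 23*d^2/16 + 41*d/32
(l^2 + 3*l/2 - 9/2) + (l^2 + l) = 2*l^2 + 5*l/2 - 9/2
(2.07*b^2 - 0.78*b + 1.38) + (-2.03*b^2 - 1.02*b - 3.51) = 0.04*b^2 - 1.8*b - 2.13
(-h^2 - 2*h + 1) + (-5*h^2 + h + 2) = -6*h^2 - h + 3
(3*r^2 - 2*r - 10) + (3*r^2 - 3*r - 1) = 6*r^2 - 5*r - 11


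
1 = 1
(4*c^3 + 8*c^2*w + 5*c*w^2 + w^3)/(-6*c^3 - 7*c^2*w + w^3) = (2*c + w)/(-3*c + w)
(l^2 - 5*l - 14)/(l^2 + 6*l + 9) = (l^2 - 5*l - 14)/(l^2 + 6*l + 9)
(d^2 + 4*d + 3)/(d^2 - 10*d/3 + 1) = 3*(d^2 + 4*d + 3)/(3*d^2 - 10*d + 3)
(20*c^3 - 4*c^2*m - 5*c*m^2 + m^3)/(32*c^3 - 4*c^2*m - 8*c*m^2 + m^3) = (5*c - m)/(8*c - m)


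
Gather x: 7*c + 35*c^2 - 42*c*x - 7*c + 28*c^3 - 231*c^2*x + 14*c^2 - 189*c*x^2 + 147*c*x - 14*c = 28*c^3 + 49*c^2 - 189*c*x^2 - 14*c + x*(-231*c^2 + 105*c)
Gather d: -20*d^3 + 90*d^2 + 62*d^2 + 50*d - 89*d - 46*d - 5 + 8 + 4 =-20*d^3 + 152*d^2 - 85*d + 7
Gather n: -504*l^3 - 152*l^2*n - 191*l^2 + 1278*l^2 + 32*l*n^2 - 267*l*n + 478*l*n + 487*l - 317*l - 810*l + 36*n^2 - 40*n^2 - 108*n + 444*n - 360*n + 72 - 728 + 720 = -504*l^3 + 1087*l^2 - 640*l + n^2*(32*l - 4) + n*(-152*l^2 + 211*l - 24) + 64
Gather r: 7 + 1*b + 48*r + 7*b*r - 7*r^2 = b - 7*r^2 + r*(7*b + 48) + 7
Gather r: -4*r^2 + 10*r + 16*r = -4*r^2 + 26*r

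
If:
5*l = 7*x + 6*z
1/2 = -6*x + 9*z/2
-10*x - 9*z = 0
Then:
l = -1/330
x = -1/22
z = 5/99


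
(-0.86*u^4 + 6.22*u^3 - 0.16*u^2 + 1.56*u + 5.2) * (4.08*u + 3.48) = -3.5088*u^5 + 22.3848*u^4 + 20.9928*u^3 + 5.808*u^2 + 26.6448*u + 18.096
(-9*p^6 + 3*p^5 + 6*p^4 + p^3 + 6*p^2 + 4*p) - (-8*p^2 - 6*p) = -9*p^6 + 3*p^5 + 6*p^4 + p^3 + 14*p^2 + 10*p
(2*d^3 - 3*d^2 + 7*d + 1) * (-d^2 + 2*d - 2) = -2*d^5 + 7*d^4 - 17*d^3 + 19*d^2 - 12*d - 2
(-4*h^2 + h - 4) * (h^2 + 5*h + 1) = -4*h^4 - 19*h^3 - 3*h^2 - 19*h - 4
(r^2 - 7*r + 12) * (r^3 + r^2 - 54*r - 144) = r^5 - 6*r^4 - 49*r^3 + 246*r^2 + 360*r - 1728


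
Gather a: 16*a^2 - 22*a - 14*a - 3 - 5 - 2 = 16*a^2 - 36*a - 10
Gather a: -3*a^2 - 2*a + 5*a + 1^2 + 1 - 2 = -3*a^2 + 3*a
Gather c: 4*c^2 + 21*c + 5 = 4*c^2 + 21*c + 5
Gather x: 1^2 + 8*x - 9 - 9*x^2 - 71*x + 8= -9*x^2 - 63*x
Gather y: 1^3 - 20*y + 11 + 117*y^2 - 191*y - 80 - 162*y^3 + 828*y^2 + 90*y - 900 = -162*y^3 + 945*y^2 - 121*y - 968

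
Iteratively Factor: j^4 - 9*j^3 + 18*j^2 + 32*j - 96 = (j - 3)*(j^3 - 6*j^2 + 32) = (j - 3)*(j + 2)*(j^2 - 8*j + 16) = (j - 4)*(j - 3)*(j + 2)*(j - 4)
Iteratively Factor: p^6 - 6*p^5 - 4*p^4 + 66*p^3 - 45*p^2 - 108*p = (p - 3)*(p^5 - 3*p^4 - 13*p^3 + 27*p^2 + 36*p) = (p - 3)*(p + 1)*(p^4 - 4*p^3 - 9*p^2 + 36*p) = (p - 3)^2*(p + 1)*(p^3 - p^2 - 12*p) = (p - 4)*(p - 3)^2*(p + 1)*(p^2 + 3*p) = p*(p - 4)*(p - 3)^2*(p + 1)*(p + 3)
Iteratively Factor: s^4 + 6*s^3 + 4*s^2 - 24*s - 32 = (s - 2)*(s^3 + 8*s^2 + 20*s + 16) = (s - 2)*(s + 4)*(s^2 + 4*s + 4) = (s - 2)*(s + 2)*(s + 4)*(s + 2)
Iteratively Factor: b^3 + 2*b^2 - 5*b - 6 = (b - 2)*(b^2 + 4*b + 3) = (b - 2)*(b + 3)*(b + 1)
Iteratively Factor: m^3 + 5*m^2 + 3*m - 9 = (m - 1)*(m^2 + 6*m + 9) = (m - 1)*(m + 3)*(m + 3)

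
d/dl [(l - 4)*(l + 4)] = 2*l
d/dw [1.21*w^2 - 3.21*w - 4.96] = 2.42*w - 3.21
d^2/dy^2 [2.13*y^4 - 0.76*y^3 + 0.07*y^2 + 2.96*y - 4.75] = 25.56*y^2 - 4.56*y + 0.14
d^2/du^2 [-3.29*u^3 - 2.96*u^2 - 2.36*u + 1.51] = -19.74*u - 5.92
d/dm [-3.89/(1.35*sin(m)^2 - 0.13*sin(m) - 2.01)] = (10.503*sin(m) - 0.5057)*cos(m)/(-1.35*sin(m)^2 + 0.13*sin(m) + 2.01)^2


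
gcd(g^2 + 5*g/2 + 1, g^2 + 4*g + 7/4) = g + 1/2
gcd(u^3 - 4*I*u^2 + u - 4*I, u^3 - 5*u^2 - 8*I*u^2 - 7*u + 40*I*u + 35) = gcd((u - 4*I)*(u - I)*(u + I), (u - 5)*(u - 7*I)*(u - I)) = u - I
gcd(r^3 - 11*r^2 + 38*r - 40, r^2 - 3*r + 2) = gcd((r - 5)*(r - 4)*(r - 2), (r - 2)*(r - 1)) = r - 2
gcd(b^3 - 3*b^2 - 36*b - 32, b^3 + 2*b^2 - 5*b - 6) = b + 1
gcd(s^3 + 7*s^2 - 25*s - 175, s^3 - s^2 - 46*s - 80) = s + 5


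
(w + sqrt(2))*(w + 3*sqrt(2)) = w^2 + 4*sqrt(2)*w + 6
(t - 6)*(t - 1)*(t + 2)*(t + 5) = t^4 - 33*t^2 - 28*t + 60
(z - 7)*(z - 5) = z^2 - 12*z + 35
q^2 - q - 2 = (q - 2)*(q + 1)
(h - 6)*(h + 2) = h^2 - 4*h - 12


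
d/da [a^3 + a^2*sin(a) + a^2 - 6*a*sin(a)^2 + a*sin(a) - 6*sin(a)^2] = a^2*cos(a) + 3*a^2 + 2*a*sin(a) - 6*a*sin(2*a) + a*cos(a) + 2*a - 6*sin(a)^2 + sin(a) - 6*sin(2*a)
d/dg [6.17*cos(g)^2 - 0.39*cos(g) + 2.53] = (0.39 - 12.34*cos(g))*sin(g)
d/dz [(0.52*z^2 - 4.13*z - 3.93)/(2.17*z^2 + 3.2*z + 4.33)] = (10.6261*z^2 + 21.5594*z - 5.3069)/(4.7089*z^4 + 13.888*z^3 + 29.0322*z^2 + 27.712*z + 18.7489)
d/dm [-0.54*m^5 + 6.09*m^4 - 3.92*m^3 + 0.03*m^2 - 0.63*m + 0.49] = -2.7*m^4 + 24.36*m^3 - 11.76*m^2 + 0.06*m - 0.63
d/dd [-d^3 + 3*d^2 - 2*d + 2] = -3*d^2 + 6*d - 2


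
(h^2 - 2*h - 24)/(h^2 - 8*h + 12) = (h + 4)/(h - 2)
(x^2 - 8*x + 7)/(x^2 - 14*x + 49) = (x - 1)/(x - 7)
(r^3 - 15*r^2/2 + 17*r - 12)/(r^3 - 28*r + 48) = (r - 3/2)/(r + 6)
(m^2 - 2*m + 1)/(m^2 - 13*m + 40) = (m^2 - 2*m + 1)/(m^2 - 13*m + 40)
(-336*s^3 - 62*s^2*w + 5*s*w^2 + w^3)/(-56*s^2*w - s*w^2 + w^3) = (6*s + w)/w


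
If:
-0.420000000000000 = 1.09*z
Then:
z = -0.39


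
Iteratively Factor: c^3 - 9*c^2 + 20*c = (c - 4)*(c^2 - 5*c) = (c - 5)*(c - 4)*(c)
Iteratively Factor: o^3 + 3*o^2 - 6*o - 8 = (o + 1)*(o^2 + 2*o - 8) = (o - 2)*(o + 1)*(o + 4)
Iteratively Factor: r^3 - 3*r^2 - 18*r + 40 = (r - 5)*(r^2 + 2*r - 8) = (r - 5)*(r - 2)*(r + 4)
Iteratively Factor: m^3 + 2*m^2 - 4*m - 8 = (m + 2)*(m^2 - 4) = (m - 2)*(m + 2)*(m + 2)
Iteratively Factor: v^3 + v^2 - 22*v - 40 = (v + 2)*(v^2 - v - 20) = (v - 5)*(v + 2)*(v + 4)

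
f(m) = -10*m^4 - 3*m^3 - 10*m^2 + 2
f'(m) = -40*m^3 - 9*m^2 - 20*m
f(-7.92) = -38480.90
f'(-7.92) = 19465.59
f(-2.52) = -416.77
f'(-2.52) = 633.37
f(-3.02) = -838.39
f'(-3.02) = 1080.06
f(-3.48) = -1459.29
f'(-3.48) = 1646.37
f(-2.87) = -687.91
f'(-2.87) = 928.86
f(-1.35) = -42.06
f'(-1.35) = 109.01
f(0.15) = 1.76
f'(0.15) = -3.34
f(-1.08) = -19.49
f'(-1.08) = 61.49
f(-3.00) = -817.00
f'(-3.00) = 1059.00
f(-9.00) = -64231.00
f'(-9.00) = 28611.00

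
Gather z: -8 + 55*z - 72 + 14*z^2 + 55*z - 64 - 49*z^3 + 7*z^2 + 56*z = -49*z^3 + 21*z^2 + 166*z - 144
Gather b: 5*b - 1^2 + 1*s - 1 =5*b + s - 2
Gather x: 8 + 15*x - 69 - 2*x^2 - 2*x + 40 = -2*x^2 + 13*x - 21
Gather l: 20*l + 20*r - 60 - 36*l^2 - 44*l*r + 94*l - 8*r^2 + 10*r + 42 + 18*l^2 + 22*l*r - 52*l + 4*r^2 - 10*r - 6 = -18*l^2 + l*(62 - 22*r) - 4*r^2 + 20*r - 24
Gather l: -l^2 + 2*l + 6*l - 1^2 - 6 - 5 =-l^2 + 8*l - 12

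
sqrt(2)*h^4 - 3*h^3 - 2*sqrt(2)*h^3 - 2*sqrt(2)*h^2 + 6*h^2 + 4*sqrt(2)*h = h*(h - 2)*(h - 2*sqrt(2))*(sqrt(2)*h + 1)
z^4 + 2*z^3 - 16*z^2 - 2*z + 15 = (z - 3)*(z - 1)*(z + 1)*(z + 5)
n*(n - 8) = n^2 - 8*n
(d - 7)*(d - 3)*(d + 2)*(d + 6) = d^4 - 2*d^3 - 47*d^2 + 48*d + 252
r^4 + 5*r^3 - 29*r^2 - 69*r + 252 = (r - 3)^2*(r + 4)*(r + 7)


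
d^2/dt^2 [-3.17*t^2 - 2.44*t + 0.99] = -6.34000000000000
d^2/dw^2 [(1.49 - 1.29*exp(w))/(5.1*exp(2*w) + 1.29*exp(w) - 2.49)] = (-33.5529*exp(4*w) + 163.50651*exp(3*w) - 68.88213*exp(2*w) + 74.02194*exp(w) - 3.2121)*exp(w)/(132.651*exp(6*w) + 100.6587*exp(5*w) - 168.83397*exp(4*w) - 96.143571*exp(3*w) + 82.430703*exp(2*w) + 23.994387*exp(w) - 15.438249)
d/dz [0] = 0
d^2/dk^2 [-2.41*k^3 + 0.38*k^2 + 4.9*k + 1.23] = 0.76 - 14.46*k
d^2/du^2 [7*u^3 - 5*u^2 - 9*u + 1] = 42*u - 10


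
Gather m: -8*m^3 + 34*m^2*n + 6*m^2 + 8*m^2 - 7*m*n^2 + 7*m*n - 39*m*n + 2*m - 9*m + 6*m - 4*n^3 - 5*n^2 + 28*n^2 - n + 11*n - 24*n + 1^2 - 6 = -8*m^3 + m^2*(34*n + 14) + m*(-7*n^2 - 32*n - 1) - 4*n^3 + 23*n^2 - 14*n - 5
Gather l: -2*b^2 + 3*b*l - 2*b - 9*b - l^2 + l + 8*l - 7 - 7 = -2*b^2 - 11*b - l^2 + l*(3*b + 9) - 14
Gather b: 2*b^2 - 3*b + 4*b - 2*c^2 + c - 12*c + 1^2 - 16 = 2*b^2 + b - 2*c^2 - 11*c - 15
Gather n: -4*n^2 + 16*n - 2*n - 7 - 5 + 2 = -4*n^2 + 14*n - 10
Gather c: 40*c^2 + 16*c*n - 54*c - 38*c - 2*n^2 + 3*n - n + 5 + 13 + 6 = 40*c^2 + c*(16*n - 92) - 2*n^2 + 2*n + 24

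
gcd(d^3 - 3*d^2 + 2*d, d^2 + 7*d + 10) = 1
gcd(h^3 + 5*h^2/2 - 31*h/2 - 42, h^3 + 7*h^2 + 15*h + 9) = h + 3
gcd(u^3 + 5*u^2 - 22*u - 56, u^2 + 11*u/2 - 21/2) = u + 7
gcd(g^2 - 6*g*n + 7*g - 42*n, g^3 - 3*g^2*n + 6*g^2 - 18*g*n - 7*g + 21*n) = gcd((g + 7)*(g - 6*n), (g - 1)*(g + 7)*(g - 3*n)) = g + 7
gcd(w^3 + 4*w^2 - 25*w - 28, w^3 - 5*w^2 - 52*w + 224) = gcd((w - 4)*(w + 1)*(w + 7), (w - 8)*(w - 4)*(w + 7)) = w^2 + 3*w - 28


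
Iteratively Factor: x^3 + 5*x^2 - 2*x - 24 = (x + 4)*(x^2 + x - 6) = (x - 2)*(x + 4)*(x + 3)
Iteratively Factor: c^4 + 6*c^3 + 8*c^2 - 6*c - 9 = (c + 1)*(c^3 + 5*c^2 + 3*c - 9) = (c - 1)*(c + 1)*(c^2 + 6*c + 9) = (c - 1)*(c + 1)*(c + 3)*(c + 3)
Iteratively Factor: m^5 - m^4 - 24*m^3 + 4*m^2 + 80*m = (m - 2)*(m^4 + m^3 - 22*m^2 - 40*m) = (m - 5)*(m - 2)*(m^3 + 6*m^2 + 8*m) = (m - 5)*(m - 2)*(m + 4)*(m^2 + 2*m) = (m - 5)*(m - 2)*(m + 2)*(m + 4)*(m)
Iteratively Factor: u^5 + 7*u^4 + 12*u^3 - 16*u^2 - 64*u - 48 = (u + 3)*(u^4 + 4*u^3 - 16*u - 16) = (u - 2)*(u + 3)*(u^3 + 6*u^2 + 12*u + 8) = (u - 2)*(u + 2)*(u + 3)*(u^2 + 4*u + 4) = (u - 2)*(u + 2)^2*(u + 3)*(u + 2)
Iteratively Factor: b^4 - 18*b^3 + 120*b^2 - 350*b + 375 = (b - 5)*(b^3 - 13*b^2 + 55*b - 75) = (b - 5)^2*(b^2 - 8*b + 15) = (b - 5)^3*(b - 3)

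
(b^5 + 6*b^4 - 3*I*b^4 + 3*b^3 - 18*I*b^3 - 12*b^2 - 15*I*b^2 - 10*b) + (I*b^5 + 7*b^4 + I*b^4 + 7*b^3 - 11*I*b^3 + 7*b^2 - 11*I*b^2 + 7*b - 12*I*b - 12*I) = b^5 + I*b^5 + 13*b^4 - 2*I*b^4 + 10*b^3 - 29*I*b^3 - 5*b^2 - 26*I*b^2 - 3*b - 12*I*b - 12*I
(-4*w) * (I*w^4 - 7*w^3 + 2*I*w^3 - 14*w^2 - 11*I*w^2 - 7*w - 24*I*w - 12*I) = -4*I*w^5 + 28*w^4 - 8*I*w^4 + 56*w^3 + 44*I*w^3 + 28*w^2 + 96*I*w^2 + 48*I*w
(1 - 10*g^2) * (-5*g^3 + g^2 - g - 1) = 50*g^5 - 10*g^4 + 5*g^3 + 11*g^2 - g - 1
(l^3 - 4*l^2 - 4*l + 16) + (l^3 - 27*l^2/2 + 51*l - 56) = 2*l^3 - 35*l^2/2 + 47*l - 40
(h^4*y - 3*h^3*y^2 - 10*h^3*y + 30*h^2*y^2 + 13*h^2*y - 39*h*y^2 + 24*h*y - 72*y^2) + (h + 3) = h^4*y - 3*h^3*y^2 - 10*h^3*y + 30*h^2*y^2 + 13*h^2*y - 39*h*y^2 + 24*h*y + h - 72*y^2 + 3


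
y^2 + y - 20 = (y - 4)*(y + 5)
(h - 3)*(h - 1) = h^2 - 4*h + 3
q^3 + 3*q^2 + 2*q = q*(q + 1)*(q + 2)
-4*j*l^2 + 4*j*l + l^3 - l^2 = l*(-4*j + l)*(l - 1)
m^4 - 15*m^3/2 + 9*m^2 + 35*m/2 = m*(m - 5)*(m - 7/2)*(m + 1)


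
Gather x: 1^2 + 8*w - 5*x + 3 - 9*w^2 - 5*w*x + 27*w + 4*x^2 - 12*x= -9*w^2 + 35*w + 4*x^2 + x*(-5*w - 17) + 4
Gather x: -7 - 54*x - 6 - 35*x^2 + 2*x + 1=-35*x^2 - 52*x - 12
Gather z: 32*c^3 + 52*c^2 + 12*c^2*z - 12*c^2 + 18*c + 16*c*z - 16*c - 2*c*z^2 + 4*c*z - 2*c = 32*c^3 + 40*c^2 - 2*c*z^2 + z*(12*c^2 + 20*c)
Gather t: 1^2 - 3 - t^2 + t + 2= -t^2 + t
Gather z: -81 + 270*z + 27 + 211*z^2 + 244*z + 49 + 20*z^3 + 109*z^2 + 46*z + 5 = 20*z^3 + 320*z^2 + 560*z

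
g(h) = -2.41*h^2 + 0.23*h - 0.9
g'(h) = 0.23 - 4.82*h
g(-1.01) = -3.59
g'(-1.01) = 5.10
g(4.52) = -49.10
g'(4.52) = -21.56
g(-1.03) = -3.69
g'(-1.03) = 5.19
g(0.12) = -0.91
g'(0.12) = -0.35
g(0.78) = -2.19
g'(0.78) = -3.53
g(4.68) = -52.61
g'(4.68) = -22.33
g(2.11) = -11.14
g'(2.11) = -9.94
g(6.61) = -104.68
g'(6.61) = -31.63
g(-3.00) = -23.28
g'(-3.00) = 14.69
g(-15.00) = -546.60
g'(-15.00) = 72.53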